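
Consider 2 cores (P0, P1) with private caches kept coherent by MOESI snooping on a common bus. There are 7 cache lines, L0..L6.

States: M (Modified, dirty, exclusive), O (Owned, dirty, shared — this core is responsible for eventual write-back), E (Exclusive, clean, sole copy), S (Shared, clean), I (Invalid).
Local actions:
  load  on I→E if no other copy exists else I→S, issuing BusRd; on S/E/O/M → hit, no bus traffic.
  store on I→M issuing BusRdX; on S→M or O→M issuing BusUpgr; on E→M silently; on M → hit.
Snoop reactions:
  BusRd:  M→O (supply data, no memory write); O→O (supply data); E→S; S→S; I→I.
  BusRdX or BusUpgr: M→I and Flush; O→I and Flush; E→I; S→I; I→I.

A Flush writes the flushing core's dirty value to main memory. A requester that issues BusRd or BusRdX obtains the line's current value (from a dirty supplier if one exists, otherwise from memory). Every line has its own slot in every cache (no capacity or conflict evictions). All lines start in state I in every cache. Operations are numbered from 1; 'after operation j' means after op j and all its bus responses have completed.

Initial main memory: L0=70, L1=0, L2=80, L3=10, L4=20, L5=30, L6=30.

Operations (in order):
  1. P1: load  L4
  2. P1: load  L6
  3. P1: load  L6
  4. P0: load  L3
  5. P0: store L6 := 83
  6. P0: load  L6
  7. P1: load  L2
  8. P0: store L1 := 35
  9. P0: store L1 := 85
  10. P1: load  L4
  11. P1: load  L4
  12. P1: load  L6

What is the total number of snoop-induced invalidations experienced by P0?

invalidations = 0

[1] P1: load  L4 | P0:I, P1:E(20) | bus: BusRd
[2] P1: load  L6 | P0:I, P1:E(30) | bus: BusRd
[3] P1: load  L6 | P0:I, P1:E(30) | bus: none
[4] P0: load  L3 | P0:E(10), P1:I | bus: BusRd
[5] P0: store L6 := 83 | P0:M(83), P1:I | bus: BusRdX
[6] P0: load  L6 | P0:M(83), P1:I | bus: none
[7] P1: load  L2 | P0:I, P1:E(80) | bus: BusRd
[8] P0: store L1 := 35 | P0:M(35), P1:I | bus: BusRdX
[9] P0: store L1 := 85 | P0:M(85), P1:I | bus: none
[10] P1: load  L4 | P0:I, P1:E(20) | bus: none
[11] P1: load  L4 | P0:I, P1:E(20) | bus: none
[12] P1: load  L6 | P0:O(83), P1:S(83) | bus: BusRd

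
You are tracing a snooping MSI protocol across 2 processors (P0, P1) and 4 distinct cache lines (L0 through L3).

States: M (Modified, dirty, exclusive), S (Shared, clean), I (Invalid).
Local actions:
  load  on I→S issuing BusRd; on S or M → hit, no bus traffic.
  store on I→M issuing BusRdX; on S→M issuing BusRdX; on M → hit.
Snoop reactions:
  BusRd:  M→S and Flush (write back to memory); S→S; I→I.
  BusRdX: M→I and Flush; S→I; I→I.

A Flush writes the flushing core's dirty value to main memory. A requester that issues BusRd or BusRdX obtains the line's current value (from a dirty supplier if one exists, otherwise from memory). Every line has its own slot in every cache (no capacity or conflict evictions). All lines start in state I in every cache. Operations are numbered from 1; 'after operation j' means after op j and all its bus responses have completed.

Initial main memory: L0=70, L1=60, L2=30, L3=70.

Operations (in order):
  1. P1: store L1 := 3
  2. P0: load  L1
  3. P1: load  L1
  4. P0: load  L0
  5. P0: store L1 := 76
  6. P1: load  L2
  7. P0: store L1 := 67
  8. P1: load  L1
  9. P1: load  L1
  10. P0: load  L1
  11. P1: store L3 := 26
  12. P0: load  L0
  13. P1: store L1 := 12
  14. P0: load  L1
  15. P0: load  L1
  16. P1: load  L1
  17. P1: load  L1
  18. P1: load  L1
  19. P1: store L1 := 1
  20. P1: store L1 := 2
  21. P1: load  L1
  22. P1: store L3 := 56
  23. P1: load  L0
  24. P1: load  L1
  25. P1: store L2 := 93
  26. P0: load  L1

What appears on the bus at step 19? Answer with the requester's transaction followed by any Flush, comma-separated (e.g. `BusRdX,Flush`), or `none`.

step 1: P1: store L1 := 3  ⟶  IM  (L1)  txn=BusRdX  M[L1]=60
step 2: P0: load  L1  ⟶  SS  (L1)  txn=BusRd+Flush  M[L1]=3
step 3: P1: load  L1  ⟶  SS  (L1)  txn=∅  M[L1]=3
step 4: P0: load  L0  ⟶  SI  (L0)  txn=BusRd  M[L0]=70
step 5: P0: store L1 := 76  ⟶  MI  (L1)  txn=BusRdX  M[L1]=3
step 6: P1: load  L2  ⟶  IS  (L2)  txn=BusRd  M[L2]=30
step 7: P0: store L1 := 67  ⟶  MI  (L1)  txn=∅  M[L1]=3
step 8: P1: load  L1  ⟶  SS  (L1)  txn=BusRd+Flush  M[L1]=67
step 9: P1: load  L1  ⟶  SS  (L1)  txn=∅  M[L1]=67
step 10: P0: load  L1  ⟶  SS  (L1)  txn=∅  M[L1]=67
step 11: P1: store L3 := 26  ⟶  IM  (L3)  txn=BusRdX  M[L3]=70
step 12: P0: load  L0  ⟶  SI  (L0)  txn=∅  M[L0]=70
step 13: P1: store L1 := 12  ⟶  IM  (L1)  txn=BusRdX  M[L1]=67
step 14: P0: load  L1  ⟶  SS  (L1)  txn=BusRd+Flush  M[L1]=12
step 15: P0: load  L1  ⟶  SS  (L1)  txn=∅  M[L1]=12
step 16: P1: load  L1  ⟶  SS  (L1)  txn=∅  M[L1]=12
step 17: P1: load  L1  ⟶  SS  (L1)  txn=∅  M[L1]=12
step 18: P1: load  L1  ⟶  SS  (L1)  txn=∅  M[L1]=12
step 19: P1: store L1 := 1  ⟶  IM  (L1)  txn=BusRdX  M[L1]=12
step 20: P1: store L1 := 2  ⟶  IM  (L1)  txn=∅  M[L1]=12
step 21: P1: load  L1  ⟶  IM  (L1)  txn=∅  M[L1]=12
step 22: P1: store L3 := 56  ⟶  IM  (L3)  txn=∅  M[L3]=70
step 23: P1: load  L0  ⟶  SS  (L0)  txn=BusRd  M[L0]=70
step 24: P1: load  L1  ⟶  IM  (L1)  txn=∅  M[L1]=12
step 25: P1: store L2 := 93  ⟶  IM  (L2)  txn=BusRdX  M[L2]=30
step 26: P0: load  L1  ⟶  SS  (L1)  txn=BusRd+Flush  M[L1]=2

bus = BusRdX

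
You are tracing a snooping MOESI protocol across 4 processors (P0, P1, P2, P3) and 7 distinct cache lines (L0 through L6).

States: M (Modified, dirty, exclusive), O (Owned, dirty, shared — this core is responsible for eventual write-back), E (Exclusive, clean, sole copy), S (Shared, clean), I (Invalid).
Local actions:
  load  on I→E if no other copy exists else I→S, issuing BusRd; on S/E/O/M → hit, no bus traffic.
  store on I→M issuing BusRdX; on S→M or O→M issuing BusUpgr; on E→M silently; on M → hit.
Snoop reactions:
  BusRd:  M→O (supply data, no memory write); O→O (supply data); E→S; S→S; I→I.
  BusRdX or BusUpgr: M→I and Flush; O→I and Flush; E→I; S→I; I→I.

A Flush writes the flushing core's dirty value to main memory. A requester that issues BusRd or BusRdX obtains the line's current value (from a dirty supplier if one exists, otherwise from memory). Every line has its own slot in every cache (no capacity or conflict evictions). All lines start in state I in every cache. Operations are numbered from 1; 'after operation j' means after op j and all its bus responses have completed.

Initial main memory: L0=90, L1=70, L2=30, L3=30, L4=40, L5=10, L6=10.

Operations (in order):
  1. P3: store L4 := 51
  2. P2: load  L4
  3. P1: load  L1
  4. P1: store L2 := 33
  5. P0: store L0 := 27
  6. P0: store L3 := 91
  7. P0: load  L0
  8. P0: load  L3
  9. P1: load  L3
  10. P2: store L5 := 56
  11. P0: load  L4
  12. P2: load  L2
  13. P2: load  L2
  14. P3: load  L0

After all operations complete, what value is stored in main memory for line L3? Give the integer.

step 1: P3: store L4 := 51  ⟶  IIIM  (L4)  txn=BusRdX  M[L4]=40
step 2: P2: load  L4  ⟶  IISO  (L4)  txn=BusRd  M[L4]=40
step 3: P1: load  L1  ⟶  IEII  (L1)  txn=BusRd  M[L1]=70
step 4: P1: store L2 := 33  ⟶  IMII  (L2)  txn=BusRdX  M[L2]=30
step 5: P0: store L0 := 27  ⟶  MIII  (L0)  txn=BusRdX  M[L0]=90
step 6: P0: store L3 := 91  ⟶  MIII  (L3)  txn=BusRdX  M[L3]=30
step 7: P0: load  L0  ⟶  MIII  (L0)  txn=∅  M[L0]=90
step 8: P0: load  L3  ⟶  MIII  (L3)  txn=∅  M[L3]=30
step 9: P1: load  L3  ⟶  OSII  (L3)  txn=BusRd  M[L3]=30
step 10: P2: store L5 := 56  ⟶  IIMI  (L5)  txn=BusRdX  M[L5]=10
step 11: P0: load  L4  ⟶  SISO  (L4)  txn=BusRd  M[L4]=40
step 12: P2: load  L2  ⟶  IOSI  (L2)  txn=BusRd  M[L2]=30
step 13: P2: load  L2  ⟶  IOSI  (L2)  txn=∅  M[L2]=30
step 14: P3: load  L0  ⟶  OIIS  (L0)  txn=BusRd  M[L0]=90

memory[L3] = 30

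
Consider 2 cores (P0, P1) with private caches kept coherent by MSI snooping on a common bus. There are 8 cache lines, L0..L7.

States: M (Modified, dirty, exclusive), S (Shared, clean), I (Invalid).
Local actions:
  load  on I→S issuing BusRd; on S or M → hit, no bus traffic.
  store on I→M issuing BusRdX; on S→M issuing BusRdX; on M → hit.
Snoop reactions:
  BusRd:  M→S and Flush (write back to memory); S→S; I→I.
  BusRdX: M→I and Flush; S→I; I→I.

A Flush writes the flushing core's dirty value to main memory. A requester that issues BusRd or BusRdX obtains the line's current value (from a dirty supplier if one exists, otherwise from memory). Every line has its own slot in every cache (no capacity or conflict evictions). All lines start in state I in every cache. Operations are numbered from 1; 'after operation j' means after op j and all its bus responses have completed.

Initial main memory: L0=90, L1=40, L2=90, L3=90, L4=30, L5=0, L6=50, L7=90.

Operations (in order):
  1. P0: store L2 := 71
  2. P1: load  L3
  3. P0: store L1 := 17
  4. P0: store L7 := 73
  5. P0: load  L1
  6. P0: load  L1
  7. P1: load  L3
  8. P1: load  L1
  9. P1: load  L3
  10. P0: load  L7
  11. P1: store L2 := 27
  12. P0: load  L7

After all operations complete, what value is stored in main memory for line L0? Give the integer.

memory[L0] = 90

  op1 P0: store L2 := 71 → M/I on L2; bus BusRdX; mem=90
  op2 P1: load  L3 → I/S on L3; bus BusRd; mem=90
  op3 P0: store L1 := 17 → M/I on L1; bus BusRdX; mem=40
  op4 P0: store L7 := 73 → M/I on L7; bus BusRdX; mem=90
  op5 P0: load  L1 → M/I on L1; bus (none); mem=40
  op6 P0: load  L1 → M/I on L1; bus (none); mem=40
  op7 P1: load  L3 → I/S on L3; bus (none); mem=90
  op8 P1: load  L1 → S/S on L1; bus BusRd Flush; mem=17
  op9 P1: load  L3 → I/S on L3; bus (none); mem=90
  op10 P0: load  L7 → M/I on L7; bus (none); mem=90
  op11 P1: store L2 := 27 → I/M on L2; bus BusRdX Flush; mem=71
  op12 P0: load  L7 → M/I on L7; bus (none); mem=90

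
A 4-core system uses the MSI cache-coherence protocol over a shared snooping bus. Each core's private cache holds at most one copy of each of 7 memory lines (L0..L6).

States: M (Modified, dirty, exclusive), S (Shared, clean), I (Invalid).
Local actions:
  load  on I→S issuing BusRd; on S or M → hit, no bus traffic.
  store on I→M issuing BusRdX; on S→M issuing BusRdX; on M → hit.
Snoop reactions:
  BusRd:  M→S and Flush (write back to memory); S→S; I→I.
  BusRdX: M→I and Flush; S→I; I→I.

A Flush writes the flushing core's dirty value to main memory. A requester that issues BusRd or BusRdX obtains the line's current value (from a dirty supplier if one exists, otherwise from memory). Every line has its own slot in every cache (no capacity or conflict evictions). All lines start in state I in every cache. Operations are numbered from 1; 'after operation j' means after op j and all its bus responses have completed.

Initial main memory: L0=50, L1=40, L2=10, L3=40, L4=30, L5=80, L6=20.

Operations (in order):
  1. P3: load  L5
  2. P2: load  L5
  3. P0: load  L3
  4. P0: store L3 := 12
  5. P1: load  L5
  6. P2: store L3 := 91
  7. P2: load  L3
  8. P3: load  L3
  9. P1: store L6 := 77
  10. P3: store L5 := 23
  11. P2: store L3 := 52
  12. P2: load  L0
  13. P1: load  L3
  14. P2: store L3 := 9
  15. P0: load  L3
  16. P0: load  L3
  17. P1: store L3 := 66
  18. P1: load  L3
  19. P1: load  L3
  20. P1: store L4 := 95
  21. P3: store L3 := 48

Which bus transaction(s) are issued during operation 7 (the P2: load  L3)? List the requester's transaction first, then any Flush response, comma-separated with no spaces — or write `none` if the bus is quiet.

step 1: P3: load  L5  ⟶  IIIS  (L5)  txn=BusRd  M[L5]=80
step 2: P2: load  L5  ⟶  IISS  (L5)  txn=BusRd  M[L5]=80
step 3: P0: load  L3  ⟶  SIII  (L3)  txn=BusRd  M[L3]=40
step 4: P0: store L3 := 12  ⟶  MIII  (L3)  txn=BusRdX  M[L3]=40
step 5: P1: load  L5  ⟶  ISSS  (L5)  txn=BusRd  M[L5]=80
step 6: P2: store L3 := 91  ⟶  IIMI  (L3)  txn=BusRdX+Flush  M[L3]=12
step 7: P2: load  L3  ⟶  IIMI  (L3)  txn=∅  M[L3]=12
step 8: P3: load  L3  ⟶  IISS  (L3)  txn=BusRd+Flush  M[L3]=91
step 9: P1: store L6 := 77  ⟶  IMII  (L6)  txn=BusRdX  M[L6]=20
step 10: P3: store L5 := 23  ⟶  IIIM  (L5)  txn=BusRdX  M[L5]=80
step 11: P2: store L3 := 52  ⟶  IIMI  (L3)  txn=BusRdX  M[L3]=91
step 12: P2: load  L0  ⟶  IISI  (L0)  txn=BusRd  M[L0]=50
step 13: P1: load  L3  ⟶  ISSI  (L3)  txn=BusRd+Flush  M[L3]=52
step 14: P2: store L3 := 9  ⟶  IIMI  (L3)  txn=BusRdX  M[L3]=52
step 15: P0: load  L3  ⟶  SISI  (L3)  txn=BusRd+Flush  M[L3]=9
step 16: P0: load  L3  ⟶  SISI  (L3)  txn=∅  M[L3]=9
step 17: P1: store L3 := 66  ⟶  IMII  (L3)  txn=BusRdX  M[L3]=9
step 18: P1: load  L3  ⟶  IMII  (L3)  txn=∅  M[L3]=9
step 19: P1: load  L3  ⟶  IMII  (L3)  txn=∅  M[L3]=9
step 20: P1: store L4 := 95  ⟶  IMII  (L4)  txn=BusRdX  M[L4]=30
step 21: P3: store L3 := 48  ⟶  IIIM  (L3)  txn=BusRdX+Flush  M[L3]=66

bus = none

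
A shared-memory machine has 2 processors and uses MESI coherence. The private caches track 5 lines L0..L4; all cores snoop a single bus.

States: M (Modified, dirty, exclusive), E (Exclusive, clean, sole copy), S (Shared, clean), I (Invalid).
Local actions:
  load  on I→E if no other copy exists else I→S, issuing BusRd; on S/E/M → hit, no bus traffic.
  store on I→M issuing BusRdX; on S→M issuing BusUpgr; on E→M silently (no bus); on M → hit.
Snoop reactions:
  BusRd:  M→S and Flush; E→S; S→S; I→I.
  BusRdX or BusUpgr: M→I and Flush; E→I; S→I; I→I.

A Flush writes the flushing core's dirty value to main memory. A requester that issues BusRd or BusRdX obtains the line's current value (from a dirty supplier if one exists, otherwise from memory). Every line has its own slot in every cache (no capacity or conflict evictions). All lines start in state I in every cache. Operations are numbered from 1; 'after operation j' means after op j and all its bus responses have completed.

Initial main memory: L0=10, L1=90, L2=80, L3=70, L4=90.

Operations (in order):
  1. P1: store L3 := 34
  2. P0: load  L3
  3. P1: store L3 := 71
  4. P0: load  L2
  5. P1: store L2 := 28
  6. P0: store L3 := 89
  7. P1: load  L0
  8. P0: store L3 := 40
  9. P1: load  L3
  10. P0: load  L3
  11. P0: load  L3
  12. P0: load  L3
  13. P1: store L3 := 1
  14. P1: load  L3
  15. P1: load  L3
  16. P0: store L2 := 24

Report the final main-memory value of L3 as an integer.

  op1 P1: store L3 := 34 → I/M on L3; bus BusRdX; mem=70
  op2 P0: load  L3 → S/S on L3; bus BusRd Flush; mem=34
  op3 P1: store L3 := 71 → I/M on L3; bus BusUpgr; mem=34
  op4 P0: load  L2 → E/I on L2; bus BusRd; mem=80
  op5 P1: store L2 := 28 → I/M on L2; bus BusRdX; mem=80
  op6 P0: store L3 := 89 → M/I on L3; bus BusRdX Flush; mem=71
  op7 P1: load  L0 → I/E on L0; bus BusRd; mem=10
  op8 P0: store L3 := 40 → M/I on L3; bus (none); mem=71
  op9 P1: load  L3 → S/S on L3; bus BusRd Flush; mem=40
  op10 P0: load  L3 → S/S on L3; bus (none); mem=40
  op11 P0: load  L3 → S/S on L3; bus (none); mem=40
  op12 P0: load  L3 → S/S on L3; bus (none); mem=40
  op13 P1: store L3 := 1 → I/M on L3; bus BusUpgr; mem=40
  op14 P1: load  L3 → I/M on L3; bus (none); mem=40
  op15 P1: load  L3 → I/M on L3; bus (none); mem=40
  op16 P0: store L2 := 24 → M/I on L2; bus BusRdX Flush; mem=28

memory[L3] = 40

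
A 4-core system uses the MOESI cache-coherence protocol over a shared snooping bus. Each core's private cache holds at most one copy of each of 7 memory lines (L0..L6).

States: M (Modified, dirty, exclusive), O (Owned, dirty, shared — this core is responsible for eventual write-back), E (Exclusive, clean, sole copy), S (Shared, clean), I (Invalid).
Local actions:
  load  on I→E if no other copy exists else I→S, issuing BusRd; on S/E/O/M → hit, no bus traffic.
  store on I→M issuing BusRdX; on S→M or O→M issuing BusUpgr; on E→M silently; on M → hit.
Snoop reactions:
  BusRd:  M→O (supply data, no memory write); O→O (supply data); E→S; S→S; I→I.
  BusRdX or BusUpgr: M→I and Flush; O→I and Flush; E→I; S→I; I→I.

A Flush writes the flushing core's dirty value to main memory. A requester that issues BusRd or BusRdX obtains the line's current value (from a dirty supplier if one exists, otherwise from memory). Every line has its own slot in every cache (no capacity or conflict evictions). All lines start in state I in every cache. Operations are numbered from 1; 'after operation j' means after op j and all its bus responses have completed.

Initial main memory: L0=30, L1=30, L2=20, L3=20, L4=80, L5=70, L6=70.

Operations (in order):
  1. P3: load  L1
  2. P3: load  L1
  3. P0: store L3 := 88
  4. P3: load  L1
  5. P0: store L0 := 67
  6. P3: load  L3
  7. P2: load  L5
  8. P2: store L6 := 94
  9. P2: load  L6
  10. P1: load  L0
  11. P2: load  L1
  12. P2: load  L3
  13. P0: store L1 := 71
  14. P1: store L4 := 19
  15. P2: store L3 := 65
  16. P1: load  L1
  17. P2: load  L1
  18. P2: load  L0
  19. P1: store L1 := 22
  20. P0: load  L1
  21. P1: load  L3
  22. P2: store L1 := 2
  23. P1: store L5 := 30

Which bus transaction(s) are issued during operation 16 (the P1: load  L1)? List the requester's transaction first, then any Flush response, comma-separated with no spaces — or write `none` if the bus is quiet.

1. P3: load  L1  bus=[BusRd]  L1: P0=I P1=I P2=I P3=E  mem[L1]=30
2. P3: load  L1  bus=[-]  L1: P0=I P1=I P2=I P3=E  mem[L1]=30
3. P0: store L3 := 88  bus=[BusRdX]  L3: P0=M P1=I P2=I P3=I  mem[L3]=20
4. P3: load  L1  bus=[-]  L1: P0=I P1=I P2=I P3=E  mem[L1]=30
5. P0: store L0 := 67  bus=[BusRdX]  L0: P0=M P1=I P2=I P3=I  mem[L0]=30
6. P3: load  L3  bus=[BusRd]  L3: P0=O P1=I P2=I P3=S  mem[L3]=20
7. P2: load  L5  bus=[BusRd]  L5: P0=I P1=I P2=E P3=I  mem[L5]=70
8. P2: store L6 := 94  bus=[BusRdX]  L6: P0=I P1=I P2=M P3=I  mem[L6]=70
9. P2: load  L6  bus=[-]  L6: P0=I P1=I P2=M P3=I  mem[L6]=70
10. P1: load  L0  bus=[BusRd]  L0: P0=O P1=S P2=I P3=I  mem[L0]=30
11. P2: load  L1  bus=[BusRd]  L1: P0=I P1=I P2=S P3=S  mem[L1]=30
12. P2: load  L3  bus=[BusRd]  L3: P0=O P1=I P2=S P3=S  mem[L3]=20
13. P0: store L1 := 71  bus=[BusRdX]  L1: P0=M P1=I P2=I P3=I  mem[L1]=30
14. P1: store L4 := 19  bus=[BusRdX]  L4: P0=I P1=M P2=I P3=I  mem[L4]=80
15. P2: store L3 := 65  bus=[BusUpgr,Flush]  L3: P0=I P1=I P2=M P3=I  mem[L3]=88
16. P1: load  L1  bus=[BusRd]  L1: P0=O P1=S P2=I P3=I  mem[L1]=30
17. P2: load  L1  bus=[BusRd]  L1: P0=O P1=S P2=S P3=I  mem[L1]=30
18. P2: load  L0  bus=[BusRd]  L0: P0=O P1=S P2=S P3=I  mem[L0]=30
19. P1: store L1 := 22  bus=[BusUpgr,Flush]  L1: P0=I P1=M P2=I P3=I  mem[L1]=71
20. P0: load  L1  bus=[BusRd]  L1: P0=S P1=O P2=I P3=I  mem[L1]=71
21. P1: load  L3  bus=[BusRd]  L3: P0=I P1=S P2=O P3=I  mem[L3]=88
22. P2: store L1 := 2  bus=[BusRdX,Flush]  L1: P0=I P1=I P2=M P3=I  mem[L1]=22
23. P1: store L5 := 30  bus=[BusRdX]  L5: P0=I P1=M P2=I P3=I  mem[L5]=70

bus = BusRd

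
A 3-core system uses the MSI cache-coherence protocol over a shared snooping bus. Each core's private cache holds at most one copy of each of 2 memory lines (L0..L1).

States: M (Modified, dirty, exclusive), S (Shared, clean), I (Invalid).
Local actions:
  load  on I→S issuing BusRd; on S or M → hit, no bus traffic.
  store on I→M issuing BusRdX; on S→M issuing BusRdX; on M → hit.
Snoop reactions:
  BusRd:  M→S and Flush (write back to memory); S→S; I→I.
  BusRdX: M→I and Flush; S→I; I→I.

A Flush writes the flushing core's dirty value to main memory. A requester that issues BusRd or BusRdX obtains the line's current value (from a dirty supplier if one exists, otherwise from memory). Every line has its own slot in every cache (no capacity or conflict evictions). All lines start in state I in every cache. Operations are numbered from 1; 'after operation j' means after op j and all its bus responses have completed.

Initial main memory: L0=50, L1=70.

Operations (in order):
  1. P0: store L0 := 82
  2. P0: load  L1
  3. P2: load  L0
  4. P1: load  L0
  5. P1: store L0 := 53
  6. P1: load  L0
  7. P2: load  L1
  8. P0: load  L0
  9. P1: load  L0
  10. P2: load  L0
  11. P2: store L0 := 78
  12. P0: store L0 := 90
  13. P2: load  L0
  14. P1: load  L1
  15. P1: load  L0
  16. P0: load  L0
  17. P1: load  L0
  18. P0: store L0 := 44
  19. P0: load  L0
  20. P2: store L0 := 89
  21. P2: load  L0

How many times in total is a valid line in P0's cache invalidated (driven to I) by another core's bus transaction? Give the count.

[1] P0: store L0 := 82 | P0:M(82), P1:I, P2:I | bus: BusRdX
[2] P0: load  L1 | P0:S(70), P1:I, P2:I | bus: BusRd
[3] P2: load  L0 | P0:S(82), P1:I, P2:S(82) | bus: BusRd,Flush
[4] P1: load  L0 | P0:S(82), P1:S(82), P2:S(82) | bus: BusRd
[5] P1: store L0 := 53 | P0:I, P1:M(53), P2:I | bus: BusRdX
[6] P1: load  L0 | P0:I, P1:M(53), P2:I | bus: none
[7] P2: load  L1 | P0:S(70), P1:I, P2:S(70) | bus: BusRd
[8] P0: load  L0 | P0:S(53), P1:S(53), P2:I | bus: BusRd,Flush
[9] P1: load  L0 | P0:S(53), P1:S(53), P2:I | bus: none
[10] P2: load  L0 | P0:S(53), P1:S(53), P2:S(53) | bus: BusRd
[11] P2: store L0 := 78 | P0:I, P1:I, P2:M(78) | bus: BusRdX
[12] P0: store L0 := 90 | P0:M(90), P1:I, P2:I | bus: BusRdX,Flush
[13] P2: load  L0 | P0:S(90), P1:I, P2:S(90) | bus: BusRd,Flush
[14] P1: load  L1 | P0:S(70), P1:S(70), P2:S(70) | bus: BusRd
[15] P1: load  L0 | P0:S(90), P1:S(90), P2:S(90) | bus: BusRd
[16] P0: load  L0 | P0:S(90), P1:S(90), P2:S(90) | bus: none
[17] P1: load  L0 | P0:S(90), P1:S(90), P2:S(90) | bus: none
[18] P0: store L0 := 44 | P0:M(44), P1:I, P2:I | bus: BusRdX
[19] P0: load  L0 | P0:M(44), P1:I, P2:I | bus: none
[20] P2: store L0 := 89 | P0:I, P1:I, P2:M(89) | bus: BusRdX,Flush
[21] P2: load  L0 | P0:I, P1:I, P2:M(89) | bus: none

invalidations = 3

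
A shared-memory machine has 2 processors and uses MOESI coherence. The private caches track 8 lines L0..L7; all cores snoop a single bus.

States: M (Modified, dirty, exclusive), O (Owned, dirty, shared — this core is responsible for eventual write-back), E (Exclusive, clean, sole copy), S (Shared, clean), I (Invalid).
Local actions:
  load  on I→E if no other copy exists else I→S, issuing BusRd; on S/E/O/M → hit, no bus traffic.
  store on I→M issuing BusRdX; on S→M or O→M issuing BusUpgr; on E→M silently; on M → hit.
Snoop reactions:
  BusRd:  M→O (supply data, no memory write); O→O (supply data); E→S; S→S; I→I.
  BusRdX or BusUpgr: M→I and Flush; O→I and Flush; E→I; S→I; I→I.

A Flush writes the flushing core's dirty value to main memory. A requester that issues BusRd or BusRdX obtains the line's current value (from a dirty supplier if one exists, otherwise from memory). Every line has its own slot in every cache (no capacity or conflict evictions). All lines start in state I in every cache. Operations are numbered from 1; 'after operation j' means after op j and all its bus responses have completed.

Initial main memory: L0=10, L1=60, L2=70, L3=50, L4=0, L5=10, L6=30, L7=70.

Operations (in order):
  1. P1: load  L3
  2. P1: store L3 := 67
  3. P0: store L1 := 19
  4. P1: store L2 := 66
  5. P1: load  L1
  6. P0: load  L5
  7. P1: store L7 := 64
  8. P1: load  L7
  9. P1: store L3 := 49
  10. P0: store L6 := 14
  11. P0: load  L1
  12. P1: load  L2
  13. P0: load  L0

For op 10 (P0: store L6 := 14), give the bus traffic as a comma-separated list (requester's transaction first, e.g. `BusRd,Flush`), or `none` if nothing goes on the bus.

bus = BusRdX

[1] P1: load  L3 | P0:I, P1:E(50) | bus: BusRd
[2] P1: store L3 := 67 | P0:I, P1:M(67) | bus: none
[3] P0: store L1 := 19 | P0:M(19), P1:I | bus: BusRdX
[4] P1: store L2 := 66 | P0:I, P1:M(66) | bus: BusRdX
[5] P1: load  L1 | P0:O(19), P1:S(19) | bus: BusRd
[6] P0: load  L5 | P0:E(10), P1:I | bus: BusRd
[7] P1: store L7 := 64 | P0:I, P1:M(64) | bus: BusRdX
[8] P1: load  L7 | P0:I, P1:M(64) | bus: none
[9] P1: store L3 := 49 | P0:I, P1:M(49) | bus: none
[10] P0: store L6 := 14 | P0:M(14), P1:I | bus: BusRdX
[11] P0: load  L1 | P0:O(19), P1:S(19) | bus: none
[12] P1: load  L2 | P0:I, P1:M(66) | bus: none
[13] P0: load  L0 | P0:E(10), P1:I | bus: BusRd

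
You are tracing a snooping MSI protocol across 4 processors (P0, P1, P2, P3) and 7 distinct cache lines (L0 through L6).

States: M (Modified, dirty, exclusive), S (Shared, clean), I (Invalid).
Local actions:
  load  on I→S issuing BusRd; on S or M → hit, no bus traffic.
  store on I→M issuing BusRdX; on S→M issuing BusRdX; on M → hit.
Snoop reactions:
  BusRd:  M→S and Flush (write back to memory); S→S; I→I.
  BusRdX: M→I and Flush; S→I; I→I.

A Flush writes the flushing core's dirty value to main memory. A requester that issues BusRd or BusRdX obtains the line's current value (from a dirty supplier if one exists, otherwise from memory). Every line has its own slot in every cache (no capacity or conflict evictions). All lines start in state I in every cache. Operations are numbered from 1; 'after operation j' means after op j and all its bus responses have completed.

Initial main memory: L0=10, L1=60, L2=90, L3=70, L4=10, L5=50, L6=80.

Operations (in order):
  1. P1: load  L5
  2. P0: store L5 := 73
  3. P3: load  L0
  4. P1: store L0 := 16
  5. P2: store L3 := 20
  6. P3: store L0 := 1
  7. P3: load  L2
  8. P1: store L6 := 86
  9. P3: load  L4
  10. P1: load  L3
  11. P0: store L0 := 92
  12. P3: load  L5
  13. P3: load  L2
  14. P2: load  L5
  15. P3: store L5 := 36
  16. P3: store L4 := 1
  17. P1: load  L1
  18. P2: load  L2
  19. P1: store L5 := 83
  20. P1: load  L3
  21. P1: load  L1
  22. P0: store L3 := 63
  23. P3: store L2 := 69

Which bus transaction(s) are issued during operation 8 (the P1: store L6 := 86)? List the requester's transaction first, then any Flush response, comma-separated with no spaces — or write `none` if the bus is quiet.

bus = BusRdX

  op1 P1: load  L5 → I/S/I/I on L5; bus BusRd; mem=50
  op2 P0: store L5 := 73 → M/I/I/I on L5; bus BusRdX; mem=50
  op3 P3: load  L0 → I/I/I/S on L0; bus BusRd; mem=10
  op4 P1: store L0 := 16 → I/M/I/I on L0; bus BusRdX; mem=10
  op5 P2: store L3 := 20 → I/I/M/I on L3; bus BusRdX; mem=70
  op6 P3: store L0 := 1 → I/I/I/M on L0; bus BusRdX Flush; mem=16
  op7 P3: load  L2 → I/I/I/S on L2; bus BusRd; mem=90
  op8 P1: store L6 := 86 → I/M/I/I on L6; bus BusRdX; mem=80
  op9 P3: load  L4 → I/I/I/S on L4; bus BusRd; mem=10
  op10 P1: load  L3 → I/S/S/I on L3; bus BusRd Flush; mem=20
  op11 P0: store L0 := 92 → M/I/I/I on L0; bus BusRdX Flush; mem=1
  op12 P3: load  L5 → S/I/I/S on L5; bus BusRd Flush; mem=73
  op13 P3: load  L2 → I/I/I/S on L2; bus (none); mem=90
  op14 P2: load  L5 → S/I/S/S on L5; bus BusRd; mem=73
  op15 P3: store L5 := 36 → I/I/I/M on L5; bus BusRdX; mem=73
  op16 P3: store L4 := 1 → I/I/I/M on L4; bus BusRdX; mem=10
  op17 P1: load  L1 → I/S/I/I on L1; bus BusRd; mem=60
  op18 P2: load  L2 → I/I/S/S on L2; bus BusRd; mem=90
  op19 P1: store L5 := 83 → I/M/I/I on L5; bus BusRdX Flush; mem=36
  op20 P1: load  L3 → I/S/S/I on L3; bus (none); mem=20
  op21 P1: load  L1 → I/S/I/I on L1; bus (none); mem=60
  op22 P0: store L3 := 63 → M/I/I/I on L3; bus BusRdX; mem=20
  op23 P3: store L2 := 69 → I/I/I/M on L2; bus BusRdX; mem=90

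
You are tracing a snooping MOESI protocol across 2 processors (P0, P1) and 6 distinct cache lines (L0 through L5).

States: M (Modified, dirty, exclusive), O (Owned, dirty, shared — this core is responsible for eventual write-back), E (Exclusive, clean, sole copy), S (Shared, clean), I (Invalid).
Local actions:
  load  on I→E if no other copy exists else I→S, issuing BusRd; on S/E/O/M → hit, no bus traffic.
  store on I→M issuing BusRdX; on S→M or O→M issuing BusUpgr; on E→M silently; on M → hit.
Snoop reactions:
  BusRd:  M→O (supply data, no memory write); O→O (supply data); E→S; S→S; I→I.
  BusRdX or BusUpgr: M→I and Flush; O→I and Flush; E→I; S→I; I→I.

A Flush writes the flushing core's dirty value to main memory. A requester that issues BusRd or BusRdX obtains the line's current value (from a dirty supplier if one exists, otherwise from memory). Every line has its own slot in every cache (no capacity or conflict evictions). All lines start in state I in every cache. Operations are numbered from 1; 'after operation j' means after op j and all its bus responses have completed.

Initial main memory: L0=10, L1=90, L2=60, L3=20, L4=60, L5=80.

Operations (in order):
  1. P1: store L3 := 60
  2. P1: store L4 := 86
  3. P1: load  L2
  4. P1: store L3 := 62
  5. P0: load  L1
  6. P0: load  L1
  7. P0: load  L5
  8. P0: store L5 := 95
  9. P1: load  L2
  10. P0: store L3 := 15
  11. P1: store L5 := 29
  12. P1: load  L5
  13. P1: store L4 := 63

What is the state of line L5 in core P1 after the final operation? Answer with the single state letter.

[1] P1: store L3 := 60 | P0:I, P1:M(60) | bus: BusRdX
[2] P1: store L4 := 86 | P0:I, P1:M(86) | bus: BusRdX
[3] P1: load  L2 | P0:I, P1:E(60) | bus: BusRd
[4] P1: store L3 := 62 | P0:I, P1:M(62) | bus: none
[5] P0: load  L1 | P0:E(90), P1:I | bus: BusRd
[6] P0: load  L1 | P0:E(90), P1:I | bus: none
[7] P0: load  L5 | P0:E(80), P1:I | bus: BusRd
[8] P0: store L5 := 95 | P0:M(95), P1:I | bus: none
[9] P1: load  L2 | P0:I, P1:E(60) | bus: none
[10] P0: store L3 := 15 | P0:M(15), P1:I | bus: BusRdX,Flush
[11] P1: store L5 := 29 | P0:I, P1:M(29) | bus: BusRdX,Flush
[12] P1: load  L5 | P0:I, P1:M(29) | bus: none
[13] P1: store L4 := 63 | P0:I, P1:M(63) | bus: none

state = M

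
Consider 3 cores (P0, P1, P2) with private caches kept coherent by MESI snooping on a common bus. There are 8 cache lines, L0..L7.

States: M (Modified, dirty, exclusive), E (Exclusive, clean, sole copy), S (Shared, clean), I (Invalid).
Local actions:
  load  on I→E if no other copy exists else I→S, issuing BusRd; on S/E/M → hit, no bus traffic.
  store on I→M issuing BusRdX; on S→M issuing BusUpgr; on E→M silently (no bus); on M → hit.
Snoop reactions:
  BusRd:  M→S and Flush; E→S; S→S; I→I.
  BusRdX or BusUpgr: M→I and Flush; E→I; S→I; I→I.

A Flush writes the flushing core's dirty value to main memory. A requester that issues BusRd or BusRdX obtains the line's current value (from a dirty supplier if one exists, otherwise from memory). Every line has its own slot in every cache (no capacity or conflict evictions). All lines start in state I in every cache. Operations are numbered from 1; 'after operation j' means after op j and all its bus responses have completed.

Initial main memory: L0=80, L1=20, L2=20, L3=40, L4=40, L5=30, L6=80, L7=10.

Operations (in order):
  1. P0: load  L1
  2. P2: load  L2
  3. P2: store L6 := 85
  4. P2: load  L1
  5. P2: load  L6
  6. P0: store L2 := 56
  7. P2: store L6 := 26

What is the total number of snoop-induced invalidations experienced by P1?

invalidations = 0

  op1 P0: load  L1 → E/I/I on L1; bus BusRd; mem=20
  op2 P2: load  L2 → I/I/E on L2; bus BusRd; mem=20
  op3 P2: store L6 := 85 → I/I/M on L6; bus BusRdX; mem=80
  op4 P2: load  L1 → S/I/S on L1; bus BusRd; mem=20
  op5 P2: load  L6 → I/I/M on L6; bus (none); mem=80
  op6 P0: store L2 := 56 → M/I/I on L2; bus BusRdX; mem=20
  op7 P2: store L6 := 26 → I/I/M on L6; bus (none); mem=80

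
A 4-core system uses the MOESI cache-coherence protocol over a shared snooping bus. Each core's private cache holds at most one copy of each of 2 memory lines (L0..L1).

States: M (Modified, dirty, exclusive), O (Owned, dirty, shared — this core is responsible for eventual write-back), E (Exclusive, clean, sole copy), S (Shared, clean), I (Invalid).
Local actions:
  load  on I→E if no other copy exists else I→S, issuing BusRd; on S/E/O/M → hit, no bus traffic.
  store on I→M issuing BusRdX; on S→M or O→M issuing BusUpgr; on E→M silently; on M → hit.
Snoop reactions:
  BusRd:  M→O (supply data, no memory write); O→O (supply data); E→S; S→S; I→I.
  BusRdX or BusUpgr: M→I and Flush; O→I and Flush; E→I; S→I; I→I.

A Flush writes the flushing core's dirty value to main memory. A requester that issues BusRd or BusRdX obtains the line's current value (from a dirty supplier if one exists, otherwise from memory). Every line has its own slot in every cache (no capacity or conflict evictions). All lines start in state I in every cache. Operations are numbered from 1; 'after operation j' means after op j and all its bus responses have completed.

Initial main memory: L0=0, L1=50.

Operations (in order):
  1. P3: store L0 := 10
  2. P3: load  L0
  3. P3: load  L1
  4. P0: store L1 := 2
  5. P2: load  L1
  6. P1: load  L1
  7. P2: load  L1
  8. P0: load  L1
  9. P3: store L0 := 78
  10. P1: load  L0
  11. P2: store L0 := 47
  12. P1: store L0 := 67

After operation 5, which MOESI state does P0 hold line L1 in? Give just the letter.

state = O

  op1 P3: store L0 := 10 → I/I/I/M on L0; bus BusRdX; mem=0
  op2 P3: load  L0 → I/I/I/M on L0; bus (none); mem=0
  op3 P3: load  L1 → I/I/I/E on L1; bus BusRd; mem=50
  op4 P0: store L1 := 2 → M/I/I/I on L1; bus BusRdX; mem=50
  op5 P2: load  L1 → O/I/S/I on L1; bus BusRd; mem=50
  op6 P1: load  L1 → O/S/S/I on L1; bus BusRd; mem=50
  op7 P2: load  L1 → O/S/S/I on L1; bus (none); mem=50
  op8 P0: load  L1 → O/S/S/I on L1; bus (none); mem=50
  op9 P3: store L0 := 78 → I/I/I/M on L0; bus (none); mem=0
  op10 P1: load  L0 → I/S/I/O on L0; bus BusRd; mem=0
  op11 P2: store L0 := 47 → I/I/M/I on L0; bus BusRdX Flush; mem=78
  op12 P1: store L0 := 67 → I/M/I/I on L0; bus BusRdX Flush; mem=47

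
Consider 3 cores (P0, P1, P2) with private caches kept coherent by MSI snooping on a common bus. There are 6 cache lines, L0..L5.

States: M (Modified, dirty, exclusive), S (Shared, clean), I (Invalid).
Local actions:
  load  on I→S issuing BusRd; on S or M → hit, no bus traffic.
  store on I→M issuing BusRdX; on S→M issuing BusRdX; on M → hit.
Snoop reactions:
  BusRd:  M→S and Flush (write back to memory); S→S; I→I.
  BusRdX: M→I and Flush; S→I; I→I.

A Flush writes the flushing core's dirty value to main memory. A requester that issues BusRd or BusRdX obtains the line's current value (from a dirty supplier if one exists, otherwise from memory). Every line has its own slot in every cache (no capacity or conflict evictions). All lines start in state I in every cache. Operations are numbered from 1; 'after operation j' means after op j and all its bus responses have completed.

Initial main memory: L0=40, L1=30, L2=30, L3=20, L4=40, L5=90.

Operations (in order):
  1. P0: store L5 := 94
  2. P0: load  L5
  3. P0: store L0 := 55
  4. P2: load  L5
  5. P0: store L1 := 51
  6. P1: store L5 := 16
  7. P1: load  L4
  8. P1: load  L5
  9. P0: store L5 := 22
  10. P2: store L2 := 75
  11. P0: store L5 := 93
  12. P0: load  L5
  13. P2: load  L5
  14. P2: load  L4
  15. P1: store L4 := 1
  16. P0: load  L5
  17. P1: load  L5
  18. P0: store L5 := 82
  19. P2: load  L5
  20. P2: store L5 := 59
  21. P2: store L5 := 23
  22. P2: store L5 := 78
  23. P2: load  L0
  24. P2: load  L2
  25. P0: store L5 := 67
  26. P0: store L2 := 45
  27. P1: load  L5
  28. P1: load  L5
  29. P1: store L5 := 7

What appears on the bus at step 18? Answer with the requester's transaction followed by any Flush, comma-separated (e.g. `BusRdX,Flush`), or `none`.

bus = BusRdX

step 1: P0: store L5 := 94  ⟶  MII  (L5)  txn=BusRdX  M[L5]=90
step 2: P0: load  L5  ⟶  MII  (L5)  txn=∅  M[L5]=90
step 3: P0: store L0 := 55  ⟶  MII  (L0)  txn=BusRdX  M[L0]=40
step 4: P2: load  L5  ⟶  SIS  (L5)  txn=BusRd+Flush  M[L5]=94
step 5: P0: store L1 := 51  ⟶  MII  (L1)  txn=BusRdX  M[L1]=30
step 6: P1: store L5 := 16  ⟶  IMI  (L5)  txn=BusRdX  M[L5]=94
step 7: P1: load  L4  ⟶  ISI  (L4)  txn=BusRd  M[L4]=40
step 8: P1: load  L5  ⟶  IMI  (L5)  txn=∅  M[L5]=94
step 9: P0: store L5 := 22  ⟶  MII  (L5)  txn=BusRdX+Flush  M[L5]=16
step 10: P2: store L2 := 75  ⟶  IIM  (L2)  txn=BusRdX  M[L2]=30
step 11: P0: store L5 := 93  ⟶  MII  (L5)  txn=∅  M[L5]=16
step 12: P0: load  L5  ⟶  MII  (L5)  txn=∅  M[L5]=16
step 13: P2: load  L5  ⟶  SIS  (L5)  txn=BusRd+Flush  M[L5]=93
step 14: P2: load  L4  ⟶  ISS  (L4)  txn=BusRd  M[L4]=40
step 15: P1: store L4 := 1  ⟶  IMI  (L4)  txn=BusRdX  M[L4]=40
step 16: P0: load  L5  ⟶  SIS  (L5)  txn=∅  M[L5]=93
step 17: P1: load  L5  ⟶  SSS  (L5)  txn=BusRd  M[L5]=93
step 18: P0: store L5 := 82  ⟶  MII  (L5)  txn=BusRdX  M[L5]=93
step 19: P2: load  L5  ⟶  SIS  (L5)  txn=BusRd+Flush  M[L5]=82
step 20: P2: store L5 := 59  ⟶  IIM  (L5)  txn=BusRdX  M[L5]=82
step 21: P2: store L5 := 23  ⟶  IIM  (L5)  txn=∅  M[L5]=82
step 22: P2: store L5 := 78  ⟶  IIM  (L5)  txn=∅  M[L5]=82
step 23: P2: load  L0  ⟶  SIS  (L0)  txn=BusRd+Flush  M[L0]=55
step 24: P2: load  L2  ⟶  IIM  (L2)  txn=∅  M[L2]=30
step 25: P0: store L5 := 67  ⟶  MII  (L5)  txn=BusRdX+Flush  M[L5]=78
step 26: P0: store L2 := 45  ⟶  MII  (L2)  txn=BusRdX+Flush  M[L2]=75
step 27: P1: load  L5  ⟶  SSI  (L5)  txn=BusRd+Flush  M[L5]=67
step 28: P1: load  L5  ⟶  SSI  (L5)  txn=∅  M[L5]=67
step 29: P1: store L5 := 7  ⟶  IMI  (L5)  txn=BusRdX  M[L5]=67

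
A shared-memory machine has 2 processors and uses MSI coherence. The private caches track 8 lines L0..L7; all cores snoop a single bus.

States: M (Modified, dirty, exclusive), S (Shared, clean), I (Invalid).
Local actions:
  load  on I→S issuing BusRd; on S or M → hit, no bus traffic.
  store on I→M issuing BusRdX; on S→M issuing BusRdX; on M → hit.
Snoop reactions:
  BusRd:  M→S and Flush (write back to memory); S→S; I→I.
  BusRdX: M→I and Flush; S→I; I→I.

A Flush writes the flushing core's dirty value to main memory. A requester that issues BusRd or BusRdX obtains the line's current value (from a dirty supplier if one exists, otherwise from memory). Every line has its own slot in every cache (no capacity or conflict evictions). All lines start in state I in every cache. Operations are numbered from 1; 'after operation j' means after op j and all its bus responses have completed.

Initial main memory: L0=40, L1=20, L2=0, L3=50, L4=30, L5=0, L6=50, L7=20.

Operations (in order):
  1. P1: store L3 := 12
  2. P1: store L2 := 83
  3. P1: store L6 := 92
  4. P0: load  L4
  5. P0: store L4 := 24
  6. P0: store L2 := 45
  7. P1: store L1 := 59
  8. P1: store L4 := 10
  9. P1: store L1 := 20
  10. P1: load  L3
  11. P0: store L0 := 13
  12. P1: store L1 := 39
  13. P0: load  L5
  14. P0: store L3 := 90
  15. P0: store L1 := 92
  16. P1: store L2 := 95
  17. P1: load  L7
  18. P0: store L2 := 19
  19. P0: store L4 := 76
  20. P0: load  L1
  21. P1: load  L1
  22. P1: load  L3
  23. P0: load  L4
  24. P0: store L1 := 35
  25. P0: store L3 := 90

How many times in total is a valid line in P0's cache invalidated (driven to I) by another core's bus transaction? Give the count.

invalidations = 2

1. P1: store L3 := 12  bus=[BusRdX]  L3: P0=I P1=M  mem[L3]=50
2. P1: store L2 := 83  bus=[BusRdX]  L2: P0=I P1=M  mem[L2]=0
3. P1: store L6 := 92  bus=[BusRdX]  L6: P0=I P1=M  mem[L6]=50
4. P0: load  L4  bus=[BusRd]  L4: P0=S P1=I  mem[L4]=30
5. P0: store L4 := 24  bus=[BusRdX]  L4: P0=M P1=I  mem[L4]=30
6. P0: store L2 := 45  bus=[BusRdX,Flush]  L2: P0=M P1=I  mem[L2]=83
7. P1: store L1 := 59  bus=[BusRdX]  L1: P0=I P1=M  mem[L1]=20
8. P1: store L4 := 10  bus=[BusRdX,Flush]  L4: P0=I P1=M  mem[L4]=24
9. P1: store L1 := 20  bus=[-]  L1: P0=I P1=M  mem[L1]=20
10. P1: load  L3  bus=[-]  L3: P0=I P1=M  mem[L3]=50
11. P0: store L0 := 13  bus=[BusRdX]  L0: P0=M P1=I  mem[L0]=40
12. P1: store L1 := 39  bus=[-]  L1: P0=I P1=M  mem[L1]=20
13. P0: load  L5  bus=[BusRd]  L5: P0=S P1=I  mem[L5]=0
14. P0: store L3 := 90  bus=[BusRdX,Flush]  L3: P0=M P1=I  mem[L3]=12
15. P0: store L1 := 92  bus=[BusRdX,Flush]  L1: P0=M P1=I  mem[L1]=39
16. P1: store L2 := 95  bus=[BusRdX,Flush]  L2: P0=I P1=M  mem[L2]=45
17. P1: load  L7  bus=[BusRd]  L7: P0=I P1=S  mem[L7]=20
18. P0: store L2 := 19  bus=[BusRdX,Flush]  L2: P0=M P1=I  mem[L2]=95
19. P0: store L4 := 76  bus=[BusRdX,Flush]  L4: P0=M P1=I  mem[L4]=10
20. P0: load  L1  bus=[-]  L1: P0=M P1=I  mem[L1]=39
21. P1: load  L1  bus=[BusRd,Flush]  L1: P0=S P1=S  mem[L1]=92
22. P1: load  L3  bus=[BusRd,Flush]  L3: P0=S P1=S  mem[L3]=90
23. P0: load  L4  bus=[-]  L4: P0=M P1=I  mem[L4]=10
24. P0: store L1 := 35  bus=[BusRdX]  L1: P0=M P1=I  mem[L1]=92
25. P0: store L3 := 90  bus=[BusRdX]  L3: P0=M P1=I  mem[L3]=90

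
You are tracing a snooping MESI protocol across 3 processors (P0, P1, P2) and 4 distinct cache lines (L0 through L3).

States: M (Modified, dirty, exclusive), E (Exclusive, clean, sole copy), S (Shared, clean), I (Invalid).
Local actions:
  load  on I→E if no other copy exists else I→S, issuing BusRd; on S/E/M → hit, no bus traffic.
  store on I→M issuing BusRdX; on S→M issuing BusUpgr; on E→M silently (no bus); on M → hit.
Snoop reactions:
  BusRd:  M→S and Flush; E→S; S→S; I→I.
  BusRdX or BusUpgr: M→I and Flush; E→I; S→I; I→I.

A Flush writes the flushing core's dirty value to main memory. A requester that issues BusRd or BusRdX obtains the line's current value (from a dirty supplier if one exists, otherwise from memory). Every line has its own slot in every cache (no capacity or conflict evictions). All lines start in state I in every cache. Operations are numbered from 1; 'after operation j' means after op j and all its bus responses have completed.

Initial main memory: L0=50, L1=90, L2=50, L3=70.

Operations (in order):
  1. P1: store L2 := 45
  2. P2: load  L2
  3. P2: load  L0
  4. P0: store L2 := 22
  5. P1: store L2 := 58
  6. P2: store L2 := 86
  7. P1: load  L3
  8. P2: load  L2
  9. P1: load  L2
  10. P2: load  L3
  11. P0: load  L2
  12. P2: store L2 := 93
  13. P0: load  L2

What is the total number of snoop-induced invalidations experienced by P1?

1. P1: store L2 := 45  bus=[BusRdX]  L2: P0=I P1=M P2=I  mem[L2]=50
2. P2: load  L2  bus=[BusRd,Flush]  L2: P0=I P1=S P2=S  mem[L2]=45
3. P2: load  L0  bus=[BusRd]  L0: P0=I P1=I P2=E  mem[L0]=50
4. P0: store L2 := 22  bus=[BusRdX]  L2: P0=M P1=I P2=I  mem[L2]=45
5. P1: store L2 := 58  bus=[BusRdX,Flush]  L2: P0=I P1=M P2=I  mem[L2]=22
6. P2: store L2 := 86  bus=[BusRdX,Flush]  L2: P0=I P1=I P2=M  mem[L2]=58
7. P1: load  L3  bus=[BusRd]  L3: P0=I P1=E P2=I  mem[L3]=70
8. P2: load  L2  bus=[-]  L2: P0=I P1=I P2=M  mem[L2]=58
9. P1: load  L2  bus=[BusRd,Flush]  L2: P0=I P1=S P2=S  mem[L2]=86
10. P2: load  L3  bus=[BusRd]  L3: P0=I P1=S P2=S  mem[L3]=70
11. P0: load  L2  bus=[BusRd]  L2: P0=S P1=S P2=S  mem[L2]=86
12. P2: store L2 := 93  bus=[BusUpgr]  L2: P0=I P1=I P2=M  mem[L2]=86
13. P0: load  L2  bus=[BusRd,Flush]  L2: P0=S P1=I P2=S  mem[L2]=93

invalidations = 3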